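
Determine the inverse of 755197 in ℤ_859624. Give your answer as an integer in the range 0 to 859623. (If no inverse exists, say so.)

657253

Extended Euclidean algorithm:
859624 = 1*755197 + 104427
755197 = 7*104427 + 24208
104427 = 4*24208 + 7595
24208 = 3*7595 + 1423
7595 = 5*1423 + 480
1423 = 2*480 + 463
480 = 1*463 + 17
463 = 27*17 + 4
17 = 4*4 + 1
4 = 4*1 + 0
gcd = 1, so the inverse exists. Back-substitute:
1 = 17 − 4·4
1 = −4·463 + 109·17
1 = 109·480 − 113·463
1 = −113·1423 + 335·480
1 = 335·7595 − 1788·1423
1 = −1788·24208 + 5699·7595
1 = 5699·104427 − 24584·24208
1 = −24584·755197 + 177787·104427
1 = 177787·859624 − 202371·755197
Hence 755197⁻¹ ≡ -202371 ≡ 657253 (mod 859624).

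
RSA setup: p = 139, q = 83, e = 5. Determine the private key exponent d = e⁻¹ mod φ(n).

φ(n) = (p−1)(q−1) = 138·82 = 11316.
Need d with 5·d ≡ 1 (mod 11316). Apply the extended Euclidean algorithm:
11316 = 2263·5 + 1
5 = 5·1 + 0
Back-substitute:
1 = 11316 − 2263·5
So 5·(-2263) ≡ 1 (mod 11316), hence d ≡ -2263 ≡ 9053 (mod 11316).

9053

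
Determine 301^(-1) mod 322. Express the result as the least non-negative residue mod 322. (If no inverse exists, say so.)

no inverse exists

Compute gcd(301, 322):
322 = 1·301 + 21
301 = 14·21 + 7
21 = 3·7 + 0
gcd(301, 322) = 7 ≠ 1, so 301 has no multiplicative inverse modulo 322.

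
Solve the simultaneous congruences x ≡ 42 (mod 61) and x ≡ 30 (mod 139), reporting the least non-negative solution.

Write x = 42 + 61·k. Then 61·k ≡ 30 − 42 ≡ 127 (mod 139).
Need 61⁻¹ mod 139. Extended Euclid on (139, 61):
139 = 2·61 + 17
61 = 3·17 + 10
17 = 1·10 + 7
10 = 1·7 + 3
7 = 2·3 + 1
3 = 3·1 + 0
Back-substitute:
1 = 7 − 2·3
1 = −2·10 + 3·7
1 = 3·17 − 5·10
1 = −5·61 + 18·17
1 = 18·139 − 41·61
61⁻¹ ≡ 98 (mod 139), so k ≡ 98·127 ≡ 75 (mod 139).
x = 42 + 61·75 = 4617.

4617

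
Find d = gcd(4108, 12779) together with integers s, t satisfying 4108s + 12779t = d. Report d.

Apply Euclid's algorithm to 12779 and 4108:
12779 = 3×4108 + 455
4108 = 9×455 + 13
455 = 35×13 + 0
gcd(4108, 12779) = 13.
Express as a combination:
13 = 4108 − 9·455
13 = −9·12779 + 28·4108
So 13 = (-9)·12779 + (28)·4108.

13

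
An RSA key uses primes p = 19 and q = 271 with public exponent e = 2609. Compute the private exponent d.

φ(n) = (p−1)(q−1) = 18·270 = 4860.
Need d with 2609·d ≡ 1 (mod 4860). Apply the extended Euclidean algorithm:
4860 = 1×2609 + 2251
2609 = 1×2251 + 358
2251 = 6×358 + 103
358 = 3×103 + 49
103 = 2×49 + 5
49 = 9×5 + 4
5 = 1×4 + 1
4 = 4×1 + 0
Back-substitute:
1 = 5 − 4
1 = −49 + 10·5
1 = 10·103 − 21·49
1 = −21·358 + 73·103
1 = 73·2251 − 459·358
1 = −459·2609 + 532·2251
1 = 532·4860 − 991·2609
So 2609·(-991) ≡ 1 (mod 4860), hence d ≡ -991 ≡ 3869 (mod 4860).

3869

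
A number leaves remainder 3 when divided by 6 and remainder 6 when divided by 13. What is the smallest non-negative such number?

45

Write x = 3 + 6·k. Then 6·k ≡ 6 − 3 ≡ 3 (mod 13).
Need 6⁻¹ mod 13. Extended Euclid on (13, 6):
13 = 2×6 + 1
6 = 6×1 + 0
Back-substitute:
1 = 13 − 2·6
6⁻¹ ≡ 11 (mod 13), so k ≡ 11·3 ≡ 7 (mod 13).
x = 3 + 6·7 = 45.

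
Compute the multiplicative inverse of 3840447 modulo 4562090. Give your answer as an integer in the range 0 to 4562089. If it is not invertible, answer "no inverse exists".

no inverse exists

Compute gcd(3840447, 4562090):
4562090 = 1×3840447 + 721643
3840447 = 5×721643 + 232232
721643 = 3×232232 + 24947
232232 = 9×24947 + 7709
24947 = 3×7709 + 1820
7709 = 4×1820 + 429
1820 = 4×429 + 104
429 = 4×104 + 13
104 = 8×13 + 0
gcd(3840447, 4562090) = 13 ≠ 1, so 3840447 has no multiplicative inverse modulo 4562090.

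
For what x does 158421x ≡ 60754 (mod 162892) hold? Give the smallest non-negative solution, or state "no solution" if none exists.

1298

First find gcd(158421, 162892):
162892 = 1*158421 + 4471
158421 = 35*4471 + 1936
4471 = 2*1936 + 599
1936 = 3*599 + 139
599 = 4*139 + 43
139 = 3*43 + 10
43 = 4*10 + 3
10 = 3*3 + 1
3 = 3*1 + 0
gcd = 1, so a unique solution mod 162892 exists.
Back-substitute for the Bézout coefficients:
1 = 10 − 3·3
1 = −3·43 + 13·10
1 = 13·139 − 42·43
1 = −42·599 + 181·139
1 = 181·1936 − 585·599
1 = −585·4471 + 1351·1936
1 = 1351·158421 − 47870·4471
1 = −47870·162892 + 49221·158421
So 158421·(49221) ≡ 1 (mod 162892), giving 158421⁻¹ ≡ 49221.
x ≡ 158421⁻¹·60754 ≡ 49221·60754 ≡ 1298 (mod 162892).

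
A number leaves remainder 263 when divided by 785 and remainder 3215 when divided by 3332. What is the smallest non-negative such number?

Write x = 263 + 785·k. Then 785·k ≡ 3215 − 263 ≡ 2952 (mod 3332).
Need 785⁻¹ mod 3332. Extended Euclid on (3332, 785):
3332 = 4*785 + 192
785 = 4*192 + 17
192 = 11*17 + 5
17 = 3*5 + 2
5 = 2*2 + 1
2 = 2*1 + 0
Back-substitute:
1 = 5 − 2·2
1 = −2·17 + 7·5
1 = 7·192 − 79·17
1 = −79·785 + 323·192
1 = 323·3332 − 1371·785
785⁻¹ ≡ 1961 (mod 3332), so k ≡ 1961·2952 ≡ 1188 (mod 3332).
x = 263 + 785·1188 = 932843.

932843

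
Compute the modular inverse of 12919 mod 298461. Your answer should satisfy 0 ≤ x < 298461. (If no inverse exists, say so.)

291022

Apply the Euclidean algorithm to 298461 and 12919:
298461 = 23·12919 + 1324
12919 = 9·1324 + 1003
1324 = 1·1003 + 321
1003 = 3·321 + 40
321 = 8·40 + 1
40 = 40·1 + 0
Since gcd(12919, 298461) = 1, back-substitute to write 1 as a combination:
1 = 321 − 8·40
1 = −8·1003 + 25·321
1 = 25·1324 − 33·1003
1 = −33·12919 + 322·1324
1 = 322·298461 − 7439·12919
Thus 12919·(-7439) ≡ 1 (mod 298461); reducing, -7439 mod 298461 = 291022.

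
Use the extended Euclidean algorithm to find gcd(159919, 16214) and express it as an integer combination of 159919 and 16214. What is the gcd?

1

Apply Euclid's algorithm to 159919 and 16214:
159919 = 9×16214 + 13993
16214 = 1×13993 + 2221
13993 = 6×2221 + 667
2221 = 3×667 + 220
667 = 3×220 + 7
220 = 31×7 + 3
7 = 2×3 + 1
3 = 3×1 + 0
gcd(159919, 16214) = 1.
Express as a combination:
1 = 7 − 2·3
1 = −2·220 + 63·7
1 = 63·667 − 191·220
1 = −191·2221 + 636·667
1 = 636·13993 − 4007·2221
1 = −4007·16214 + 4643·13993
1 = 4643·159919 − 45794·16214
So 1 = (4643)·159919 + (-45794)·16214.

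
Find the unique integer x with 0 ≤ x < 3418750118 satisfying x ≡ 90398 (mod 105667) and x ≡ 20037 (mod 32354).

2833551003

Write x = 90398 + 105667·k. Then 105667·k ≡ 20037 − 90398 ≡ 26701 (mod 32354).
Need 105667⁻¹ mod 32354. Extended Euclid on (32354, 8605):
32354 = 3×8605 + 6539
8605 = 1×6539 + 2066
6539 = 3×2066 + 341
2066 = 6×341 + 20
341 = 17×20 + 1
20 = 20×1 + 0
Back-substitute:
1 = 341 − 17·20
1 = −17·2066 + 103·341
1 = 103·6539 − 326·2066
1 = −326·8605 + 429·6539
1 = 429·32354 − 1613·8605
105667⁻¹ ≡ 30741 (mod 32354), so k ≡ 30741·26701 ≡ 26815 (mod 32354).
x = 90398 + 105667·26815 = 2833551003.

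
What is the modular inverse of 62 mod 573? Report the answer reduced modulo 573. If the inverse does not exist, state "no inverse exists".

Extended Euclidean algorithm:
573 = 9·62 + 15
62 = 4·15 + 2
15 = 7·2 + 1
2 = 2·1 + 0
gcd = 1, so the inverse exists. Back-substitute:
1 = 15 − 7·2
1 = −7·62 + 29·15
1 = 29·573 − 268·62
Thus 62·(-268) ≡ 1 (mod 573); reducing, -268 mod 573 = 305.

305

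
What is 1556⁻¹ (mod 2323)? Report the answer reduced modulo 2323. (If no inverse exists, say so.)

Run Euclid on (2323, 1556):
2323 = 1·1556 + 767
1556 = 2·767 + 22
767 = 34·22 + 19
22 = 1·19 + 3
19 = 6·3 + 1
3 = 3·1 + 0
gcd = 1, so the inverse exists. Back-substitute:
1 = 19 − 6·3
1 = −6·22 + 7·19
1 = 7·767 − 244·22
1 = −244·1556 + 495·767
1 = 495·2323 − 739·1556
Hence 1556⁻¹ ≡ -739 ≡ 1584 (mod 2323).

1584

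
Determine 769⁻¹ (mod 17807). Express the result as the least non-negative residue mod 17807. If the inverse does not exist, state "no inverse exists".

Apply the Euclidean algorithm to 17807 and 769:
17807 = 23×769 + 120
769 = 6×120 + 49
120 = 2×49 + 22
49 = 2×22 + 5
22 = 4×5 + 2
5 = 2×2 + 1
2 = 2×1 + 0
gcd = 1, so the inverse exists. Back-substitute:
1 = 5 − 2·2
1 = −2·22 + 9·5
1 = 9·49 − 20·22
1 = −20·120 + 49·49
1 = 49·769 − 314·120
1 = −314·17807 + 7271·769
So 769·7271 ≡ 1 (mod 17807).

7271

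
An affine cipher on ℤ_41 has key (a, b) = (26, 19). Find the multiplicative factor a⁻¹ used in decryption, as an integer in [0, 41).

Extended Euclidean algorithm:
41 = 1·26 + 15
26 = 1·15 + 11
15 = 1·11 + 4
11 = 2·4 + 3
4 = 1·3 + 1
3 = 3·1 + 0
The gcd is 1. Working backward:
1 = 4 − 3
1 = −11 + 3·4
1 = 3·15 − 4·11
1 = −4·26 + 7·15
1 = 7·41 − 11·26
Thus 26·(-11) ≡ 1 (mod 41); reducing, -11 mod 41 = 30.

30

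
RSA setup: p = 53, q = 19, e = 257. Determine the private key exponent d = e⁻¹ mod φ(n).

φ(n) = (p−1)(q−1) = 52·18 = 936.
Need d with 257·d ≡ 1 (mod 936). Apply the extended Euclidean algorithm:
936 = 3*257 + 165
257 = 1*165 + 92
165 = 1*92 + 73
92 = 1*73 + 19
73 = 3*19 + 16
19 = 1*16 + 3
16 = 5*3 + 1
3 = 3*1 + 0
Back-substitute:
1 = 16 − 5·3
1 = −5·19 + 6·16
1 = 6·73 − 23·19
1 = −23·92 + 29·73
1 = 29·165 − 52·92
1 = −52·257 + 81·165
1 = 81·936 − 295·257
So 257·(-295) ≡ 1 (mod 936), hence d ≡ -295 ≡ 641 (mod 936).

641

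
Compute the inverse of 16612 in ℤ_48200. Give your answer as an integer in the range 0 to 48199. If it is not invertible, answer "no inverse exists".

Compute gcd(16612, 48200):
48200 = 2×16612 + 14976
16612 = 1×14976 + 1636
14976 = 9×1636 + 252
1636 = 6×252 + 124
252 = 2×124 + 4
124 = 31×4 + 0
Since gcd = 4 > 1, 16612 is not a unit mod 48200.

no inverse exists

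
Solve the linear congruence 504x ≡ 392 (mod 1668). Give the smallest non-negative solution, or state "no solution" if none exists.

no solution

gcd(504, 1668):
1668 = 3×504 + 156
504 = 3×156 + 36
156 = 4×36 + 12
36 = 3×12 + 0
gcd = 12, but 12 ∤ 392, so the congruence has no solution.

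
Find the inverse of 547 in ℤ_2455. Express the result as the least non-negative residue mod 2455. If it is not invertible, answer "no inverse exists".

Extended Euclidean algorithm:
2455 = 4·547 + 267
547 = 2·267 + 13
267 = 20·13 + 7
13 = 1·7 + 6
7 = 1·6 + 1
6 = 6·1 + 0
gcd = 1, so the inverse exists. Back-substitute:
1 = 7 − 6
1 = −13 + 2·7
1 = 2·267 − 41·13
1 = −41·547 + 84·267
1 = 84·2455 − 377·547
Thus 547·(-377) ≡ 1 (mod 2455); reducing, -377 mod 2455 = 2078.

2078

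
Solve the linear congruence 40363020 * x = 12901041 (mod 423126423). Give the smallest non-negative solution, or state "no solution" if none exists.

First find gcd(40363020, 423126423):
423126423 = 10×40363020 + 19496223
40363020 = 2×19496223 + 1370574
19496223 = 14×1370574 + 308187
1370574 = 4×308187 + 137826
308187 = 2×137826 + 32535
137826 = 4×32535 + 7686
32535 = 4×7686 + 1791
7686 = 4×1791 + 522
1791 = 3×522 + 225
522 = 2×225 + 72
225 = 3×72 + 9
72 = 8×9 + 0
gcd = 9 and 9 | 12901041, so solutions exist. Divide through by 9: 4484780x ≡ 1433449 (mod 47014047).
Now find 4484780⁻¹ mod 47014047:
47014047 = 10*4484780 + 2166247
4484780 = 2*2166247 + 152286
2166247 = 14*152286 + 34243
152286 = 4*34243 + 15314
34243 = 2*15314 + 3615
15314 = 4*3615 + 854
3615 = 4*854 + 199
854 = 4*199 + 58
199 = 3*58 + 25
58 = 2*25 + 8
25 = 3*8 + 1
8 = 8*1 + 0
Back-substitute:
1 = 25 − 3·8
1 = −3·58 + 7·25
1 = 7·199 − 24·58
1 = −24·854 + 103·199
1 = 103·3615 − 436·854
1 = −436·15314 + 1847·3615
1 = 1847·34243 − 4130·15314
1 = −4130·152286 + 18367·34243
1 = 18367·2166247 − 261268·152286
1 = −261268·4484780 + 540903·2166247
1 = 540903·47014047 − 5670298·4484780
So 4484780·(-5670298) ≡ 1 (mod 47014047), i.e. 4484780⁻¹ ≡ 41343749.
Then x ≡ 41343749·1433449 ≡ 34545887 (mod 47014047); the smallest non-negative solution is x = 34545887.

34545887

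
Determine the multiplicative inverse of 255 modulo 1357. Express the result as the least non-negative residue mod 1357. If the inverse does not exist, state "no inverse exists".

Apply the Euclidean algorithm to 1357 and 255:
1357 = 5×255 + 82
255 = 3×82 + 9
82 = 9×9 + 1
9 = 9×1 + 0
The gcd is 1. Working backward:
1 = 82 − 9·9
1 = −9·255 + 28·82
1 = 28·1357 − 149·255
Hence 255⁻¹ ≡ -149 ≡ 1208 (mod 1357).

1208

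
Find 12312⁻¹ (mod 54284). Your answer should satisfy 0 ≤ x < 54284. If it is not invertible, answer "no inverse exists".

Euclidean algorithm on 54284, 12312:
54284 = 4·12312 + 5036
12312 = 2·5036 + 2240
5036 = 2·2240 + 556
2240 = 4·556 + 16
556 = 34·16 + 12
16 = 1·12 + 4
12 = 3·4 + 0
The gcd is 4, not 1, hence no inverse exists.

no inverse exists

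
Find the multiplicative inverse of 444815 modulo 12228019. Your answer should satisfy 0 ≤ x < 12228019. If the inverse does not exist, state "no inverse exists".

Apply the Euclidean algorithm to 12228019 and 444815:
12228019 = 27×444815 + 218014
444815 = 2×218014 + 8787
218014 = 24×8787 + 7126
8787 = 1×7126 + 1661
7126 = 4×1661 + 482
1661 = 3×482 + 215
482 = 2×215 + 52
215 = 4×52 + 7
52 = 7×7 + 3
7 = 2×3 + 1
3 = 3×1 + 0
gcd = 1, so the inverse exists. Back-substitute:
1 = 7 − 2·3
1 = −2·52 + 15·7
1 = 15·215 − 62·52
1 = −62·482 + 139·215
1 = 139·1661 − 479·482
1 = −479·7126 + 2055·1661
1 = 2055·8787 − 2534·7126
1 = −2534·218014 + 62871·8787
1 = 62871·444815 − 128276·218014
1 = −128276·12228019 + 3526323·444815
So 444815·3526323 ≡ 1 (mod 12228019).

3526323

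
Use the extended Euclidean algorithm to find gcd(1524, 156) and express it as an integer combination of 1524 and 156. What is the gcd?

12

Apply Euclid's algorithm to 1524 and 156:
1524 = 9×156 + 120
156 = 1×120 + 36
120 = 3×36 + 12
36 = 3×12 + 0
gcd(1524, 156) = 12.
Back-substituting:
12 = 120 − 3·36
12 = −3·156 + 4·120
12 = 4·1524 − 39·156
So 12 = (4)·1524 + (-39)·156.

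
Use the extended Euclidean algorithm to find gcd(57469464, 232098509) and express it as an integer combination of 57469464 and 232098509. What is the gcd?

Repeated division:
232098509 = 4×57469464 + 2220653
57469464 = 25×2220653 + 1953139
2220653 = 1×1953139 + 267514
1953139 = 7×267514 + 80541
267514 = 3×80541 + 25891
80541 = 3×25891 + 2868
25891 = 9×2868 + 79
2868 = 36×79 + 24
79 = 3×24 + 7
24 = 3×7 + 3
7 = 2×3 + 1
3 = 3×1 + 0
gcd(57469464, 232098509) = 1.
Back-substituting:
1 = 7 − 2·3
1 = −2·24 + 7·7
1 = 7·79 − 23·24
1 = −23·2868 + 835·79
1 = 835·25891 − 7538·2868
1 = −7538·80541 + 23449·25891
1 = 23449·267514 − 77885·80541
1 = −77885·1953139 + 568644·267514
1 = 568644·2220653 − 646529·1953139
1 = −646529·57469464 + 16731869·2220653
1 = 16731869·232098509 − 67574005·57469464
So 1 = (16731869)·232098509 + (-67574005)·57469464.

1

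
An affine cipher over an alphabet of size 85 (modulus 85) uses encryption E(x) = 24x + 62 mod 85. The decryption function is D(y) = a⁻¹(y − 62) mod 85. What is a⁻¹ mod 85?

gcd(85, 24) by repeated division:
85 = 3*24 + 13
24 = 1*13 + 11
13 = 1*11 + 2
11 = 5*2 + 1
2 = 2*1 + 0
gcd = 1, so the inverse exists. Back-substitute:
1 = 11 − 5·2
1 = −5·13 + 6·11
1 = 6·24 − 11·13
1 = −11·85 + 39·24
So 24·39 ≡ 1 (mod 85).

39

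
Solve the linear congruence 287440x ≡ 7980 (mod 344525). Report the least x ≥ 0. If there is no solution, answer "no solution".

66877

First find gcd(287440, 344525):
344525 = 1*287440 + 57085
287440 = 5*57085 + 2015
57085 = 28*2015 + 665
2015 = 3*665 + 20
665 = 33*20 + 5
20 = 4*5 + 0
gcd = 5 and 5 | 7980, so solutions exist. Divide through by 5: 57488x ≡ 1596 (mod 68905).
Now find 57488⁻¹ mod 68905:
68905 = 1*57488 + 11417
57488 = 5*11417 + 403
11417 = 28*403 + 133
403 = 3*133 + 4
133 = 33*4 + 1
4 = 4*1 + 0
Back-substitute:
1 = 133 − 33·4
1 = −33·403 + 100·133
1 = 100·11417 − 2833·403
1 = −2833·57488 + 14265·11417
1 = 14265·68905 − 17098·57488
So 57488·(-17098) ≡ 1 (mod 68905), i.e. 57488⁻¹ ≡ 51807.
Then x ≡ 51807·1596 ≡ 66877 (mod 68905); the smallest non-negative solution is x = 66877.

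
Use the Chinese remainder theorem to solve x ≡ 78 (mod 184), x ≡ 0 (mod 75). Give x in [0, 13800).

Write x = 78 + 184·k. Then 184·k ≡ 0 − 78 ≡ 72 (mod 75).
Need 184⁻¹ mod 75. Extended Euclid on (75, 34):
75 = 2×34 + 7
34 = 4×7 + 6
7 = 1×6 + 1
6 = 6×1 + 0
Back-substitute:
1 = 7 − 6
1 = −34 + 5·7
1 = 5·75 − 11·34
184⁻¹ ≡ 64 (mod 75), so k ≡ 64·72 ≡ 33 (mod 75).
x = 78 + 184·33 = 6150.

6150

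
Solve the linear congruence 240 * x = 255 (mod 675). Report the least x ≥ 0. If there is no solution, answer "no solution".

32

First find gcd(240, 675):
675 = 2×240 + 195
240 = 1×195 + 45
195 = 4×45 + 15
45 = 3×15 + 0
gcd = 15 and 15 | 255, so solutions exist. Divide through by 15: 16x ≡ 17 (mod 45).
Now find 16⁻¹ mod 45:
45 = 2×16 + 13
16 = 1×13 + 3
13 = 4×3 + 1
3 = 3×1 + 0
Back-substitute:
1 = 13 − 4·3
1 = −4·16 + 5·13
1 = 5·45 − 14·16
So 16·(-14) ≡ 1 (mod 45), i.e. 16⁻¹ ≡ 31.
Then x ≡ 31·17 ≡ 32 (mod 45); the smallest non-negative solution is x = 32.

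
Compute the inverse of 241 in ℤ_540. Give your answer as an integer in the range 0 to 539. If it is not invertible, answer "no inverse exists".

Extended Euclidean algorithm:
540 = 2*241 + 58
241 = 4*58 + 9
58 = 6*9 + 4
9 = 2*4 + 1
4 = 4*1 + 0
The gcd is 1. Working backward:
1 = 9 − 2·4
1 = −2·58 + 13·9
1 = 13·241 − 54·58
1 = −54·540 + 121·241
So 241·121 ≡ 1 (mod 540).

121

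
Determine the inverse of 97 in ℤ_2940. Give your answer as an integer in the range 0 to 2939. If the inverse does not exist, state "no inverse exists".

1273

Apply the Euclidean algorithm to 2940 and 97:
2940 = 30×97 + 30
97 = 3×30 + 7
30 = 4×7 + 2
7 = 3×2 + 1
2 = 2×1 + 0
Since gcd(97, 2940) = 1, back-substitute to write 1 as a combination:
1 = 7 − 3·2
1 = −3·30 + 13·7
1 = 13·97 − 42·30
1 = −42·2940 + 1273·97
So 97·1273 ≡ 1 (mod 2940).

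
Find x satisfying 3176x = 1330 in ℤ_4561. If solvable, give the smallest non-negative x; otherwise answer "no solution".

First find gcd(3176, 4561):
4561 = 1·3176 + 1385
3176 = 2·1385 + 406
1385 = 3·406 + 167
406 = 2·167 + 72
167 = 2·72 + 23
72 = 3·23 + 3
23 = 7·3 + 2
3 = 1·2 + 1
2 = 2·1 + 0
gcd = 1, so a unique solution mod 4561 exists.
Back-substitute for the Bézout coefficients:
1 = 3 − 2
1 = −23 + 8·3
1 = 8·72 − 25·23
1 = −25·167 + 58·72
1 = 58·406 − 141·167
1 = −141·1385 + 481·406
1 = 481·3176 − 1103·1385
1 = −1103·4561 + 1584·3176
So 3176·(1584) ≡ 1 (mod 4561), giving 3176⁻¹ ≡ 1584.
x ≡ 3176⁻¹·1330 ≡ 1584·1330 ≡ 4099 (mod 4561).

4099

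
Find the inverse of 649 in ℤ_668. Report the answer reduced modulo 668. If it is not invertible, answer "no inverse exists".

457

Extended Euclidean algorithm:
668 = 1×649 + 19
649 = 34×19 + 3
19 = 6×3 + 1
3 = 3×1 + 0
gcd = 1, so the inverse exists. Back-substitute:
1 = 19 − 6·3
1 = −6·649 + 205·19
1 = 205·668 − 211·649
Thus 649·(-211) ≡ 1 (mod 668); reducing, -211 mod 668 = 457.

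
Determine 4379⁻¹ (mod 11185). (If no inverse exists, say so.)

Extended Euclidean algorithm:
11185 = 2×4379 + 2427
4379 = 1×2427 + 1952
2427 = 1×1952 + 475
1952 = 4×475 + 52
475 = 9×52 + 7
52 = 7×7 + 3
7 = 2×3 + 1
3 = 3×1 + 0
gcd = 1, so the inverse exists. Back-substitute:
1 = 7 − 2·3
1 = −2·52 + 15·7
1 = 15·475 − 137·52
1 = −137·1952 + 563·475
1 = 563·2427 − 700·1952
1 = −700·4379 + 1263·2427
1 = 1263·11185 − 3226·4379
Hence 4379⁻¹ ≡ -3226 ≡ 7959 (mod 11185).

7959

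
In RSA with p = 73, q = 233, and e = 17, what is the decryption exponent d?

φ(n) = (p−1)(q−1) = 72·232 = 16704.
Need d with 17·d ≡ 1 (mod 16704). Apply the extended Euclidean algorithm:
16704 = 982×17 + 10
17 = 1×10 + 7
10 = 1×7 + 3
7 = 2×3 + 1
3 = 3×1 + 0
Back-substitute:
1 = 7 − 2·3
1 = −2·10 + 3·7
1 = 3·17 − 5·10
1 = −5·16704 + 4913·17
So 17·4913 ≡ 1 (mod 16704), hence d = 4913.

4913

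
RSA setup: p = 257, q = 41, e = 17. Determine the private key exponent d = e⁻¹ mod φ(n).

8433

φ(n) = (p−1)(q−1) = 256·40 = 10240.
Need d with 17·d ≡ 1 (mod 10240). Apply the extended Euclidean algorithm:
10240 = 602·17 + 6
17 = 2·6 + 5
6 = 1·5 + 1
5 = 5·1 + 0
Back-substitute:
1 = 6 − 5
1 = −17 + 3·6
1 = 3·10240 − 1807·17
So 17·(-1807) ≡ 1 (mod 10240), hence d ≡ -1807 ≡ 8433 (mod 10240).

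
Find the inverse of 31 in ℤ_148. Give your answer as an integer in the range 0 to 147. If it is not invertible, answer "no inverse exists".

Extended Euclidean algorithm:
148 = 4×31 + 24
31 = 1×24 + 7
24 = 3×7 + 3
7 = 2×3 + 1
3 = 3×1 + 0
gcd = 1, so the inverse exists. Back-substitute:
1 = 7 − 2·3
1 = −2·24 + 7·7
1 = 7·31 − 9·24
1 = −9·148 + 43·31
So 31·43 ≡ 1 (mod 148).

43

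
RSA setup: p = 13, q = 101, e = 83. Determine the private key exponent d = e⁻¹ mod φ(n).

347

φ(n) = (p−1)(q−1) = 12·100 = 1200.
Need d with 83·d ≡ 1 (mod 1200). Apply the extended Euclidean algorithm:
1200 = 14*83 + 38
83 = 2*38 + 7
38 = 5*7 + 3
7 = 2*3 + 1
3 = 3*1 + 0
Back-substitute:
1 = 7 − 2·3
1 = −2·38 + 11·7
1 = 11·83 − 24·38
1 = −24·1200 + 347·83
So 83·347 ≡ 1 (mod 1200), hence d = 347.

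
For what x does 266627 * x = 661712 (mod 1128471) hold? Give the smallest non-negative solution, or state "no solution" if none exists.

First find gcd(266627, 1128471):
1128471 = 4·266627 + 61963
266627 = 4·61963 + 18775
61963 = 3·18775 + 5638
18775 = 3·5638 + 1861
5638 = 3·1861 + 55
1861 = 33·55 + 46
55 = 1·46 + 9
46 = 5·9 + 1
9 = 9·1 + 0
gcd = 1, so a unique solution mod 1128471 exists.
Back-substitute for the Bézout coefficients:
1 = 46 − 5·9
1 = −5·55 + 6·46
1 = 6·1861 − 203·55
1 = −203·5638 + 615·1861
1 = 615·18775 − 2048·5638
1 = −2048·61963 + 6759·18775
1 = 6759·266627 − 29084·61963
1 = −29084·1128471 + 123095·266627
So 266627·(123095) ≡ 1 (mod 1128471), giving 266627⁻¹ ≡ 123095.
x ≡ 266627⁻¹·661712 ≡ 123095·661712 ≡ 401860 (mod 1128471).

401860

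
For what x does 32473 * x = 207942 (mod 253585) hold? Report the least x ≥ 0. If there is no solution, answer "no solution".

50789

First find gcd(32473, 253585):
253585 = 7×32473 + 26274
32473 = 1×26274 + 6199
26274 = 4×6199 + 1478
6199 = 4×1478 + 287
1478 = 5×287 + 43
287 = 6×43 + 29
43 = 1×29 + 14
29 = 2×14 + 1
14 = 14×1 + 0
gcd = 1, so a unique solution mod 253585 exists.
Back-substitute for the Bézout coefficients:
1 = 29 − 2·14
1 = −2·43 + 3·29
1 = 3·287 − 20·43
1 = −20·1478 + 103·287
1 = 103·6199 − 432·1478
1 = −432·26274 + 1831·6199
1 = 1831·32473 − 2263·26274
1 = −2263·253585 + 17672·32473
So 32473·(17672) ≡ 1 (mod 253585), giving 32473⁻¹ ≡ 17672.
x ≡ 32473⁻¹·207942 ≡ 17672·207942 ≡ 50789 (mod 253585).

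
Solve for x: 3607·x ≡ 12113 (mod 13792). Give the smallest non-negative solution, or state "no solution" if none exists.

1399

First find gcd(3607, 13792):
13792 = 3×3607 + 2971
3607 = 1×2971 + 636
2971 = 4×636 + 427
636 = 1×427 + 209
427 = 2×209 + 9
209 = 23×9 + 2
9 = 4×2 + 1
2 = 2×1 + 0
gcd = 1, so a unique solution mod 13792 exists.
Back-substitute for the Bézout coefficients:
1 = 9 − 4·2
1 = −4·209 + 93·9
1 = 93·427 − 190·209
1 = −190·636 + 283·427
1 = 283·2971 − 1322·636
1 = −1322·3607 + 1605·2971
1 = 1605·13792 − 6137·3607
So 3607·(-6137) ≡ 1 (mod 13792), giving 3607⁻¹ ≡ 7655.
x ≡ 3607⁻¹·12113 ≡ 7655·12113 ≡ 1399 (mod 13792).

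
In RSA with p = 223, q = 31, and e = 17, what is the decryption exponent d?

φ(n) = (p−1)(q−1) = 222·30 = 6660.
Need d with 17·d ≡ 1 (mod 6660). Apply the extended Euclidean algorithm:
6660 = 391×17 + 13
17 = 1×13 + 4
13 = 3×4 + 1
4 = 4×1 + 0
Back-substitute:
1 = 13 − 3·4
1 = −3·17 + 4·13
1 = 4·6660 − 1567·17
So 17·(-1567) ≡ 1 (mod 6660), hence d ≡ -1567 ≡ 5093 (mod 6660).

5093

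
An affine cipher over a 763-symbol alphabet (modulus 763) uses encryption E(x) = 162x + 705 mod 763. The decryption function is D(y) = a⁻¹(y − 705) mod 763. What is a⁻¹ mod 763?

617

Run Euclid on (763, 162):
763 = 4*162 + 115
162 = 1*115 + 47
115 = 2*47 + 21
47 = 2*21 + 5
21 = 4*5 + 1
5 = 5*1 + 0
The gcd is 1. Working backward:
1 = 21 − 4·5
1 = −4·47 + 9·21
1 = 9·115 − 22·47
1 = −22·162 + 31·115
1 = 31·763 − 146·162
Thus 162·(-146) ≡ 1 (mod 763); reducing, -146 mod 763 = 617.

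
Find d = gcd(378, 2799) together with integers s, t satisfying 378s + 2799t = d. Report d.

Repeated division:
2799 = 7·378 + 153
378 = 2·153 + 72
153 = 2·72 + 9
72 = 8·9 + 0
gcd(378, 2799) = 9.
Working backward:
9 = 153 − 2·72
9 = −2·378 + 5·153
9 = 5·2799 − 37·378
So 9 = (5)·2799 + (-37)·378.

9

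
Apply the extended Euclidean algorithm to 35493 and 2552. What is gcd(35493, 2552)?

Apply Euclid's algorithm to 35493 and 2552:
35493 = 13*2552 + 2317
2552 = 1*2317 + 235
2317 = 9*235 + 202
235 = 1*202 + 33
202 = 6*33 + 4
33 = 8*4 + 1
4 = 4*1 + 0
gcd(35493, 2552) = 1.
Express as a combination:
1 = 33 − 8·4
1 = −8·202 + 49·33
1 = 49·235 − 57·202
1 = −57·2317 + 562·235
1 = 562·2552 − 619·2317
1 = −619·35493 + 8609·2552
So 1 = (-619)·35493 + (8609)·2552.

1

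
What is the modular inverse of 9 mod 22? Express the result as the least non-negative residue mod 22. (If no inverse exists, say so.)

5

Run Euclid on (22, 9):
22 = 2·9 + 4
9 = 2·4 + 1
4 = 4·1 + 0
Since gcd(9, 22) = 1, back-substitute to write 1 as a combination:
1 = 9 − 2·4
1 = −2·22 + 5·9
So 9·5 ≡ 1 (mod 22).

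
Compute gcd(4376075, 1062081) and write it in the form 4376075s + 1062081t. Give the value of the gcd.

1

Apply Euclid's algorithm to 4376075 and 1062081:
4376075 = 4*1062081 + 127751
1062081 = 8*127751 + 40073
127751 = 3*40073 + 7532
40073 = 5*7532 + 2413
7532 = 3*2413 + 293
2413 = 8*293 + 69
293 = 4*69 + 17
69 = 4*17 + 1
17 = 17*1 + 0
gcd(4376075, 1062081) = 1.
Express as a combination:
1 = 69 − 4·17
1 = −4·293 + 17·69
1 = 17·2413 − 140·293
1 = −140·7532 + 437·2413
1 = 437·40073 − 2325·7532
1 = −2325·127751 + 7412·40073
1 = 7412·1062081 − 61621·127751
1 = −61621·4376075 + 253896·1062081
So 1 = (-61621)·4376075 + (253896)·1062081.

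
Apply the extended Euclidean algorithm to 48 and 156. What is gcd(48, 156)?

Repeated division:
156 = 3*48 + 12
48 = 4*12 + 0
gcd(48, 156) = 12.
Express as a combination:
12 = 156 − 3·48
So 12 = (1)·156 + (-3)·48.

12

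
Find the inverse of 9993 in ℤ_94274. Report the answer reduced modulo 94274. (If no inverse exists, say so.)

Apply the Euclidean algorithm to 94274 and 9993:
94274 = 9×9993 + 4337
9993 = 2×4337 + 1319
4337 = 3×1319 + 380
1319 = 3×380 + 179
380 = 2×179 + 22
179 = 8×22 + 3
22 = 7×3 + 1
3 = 3×1 + 0
Since gcd(9993, 94274) = 1, back-substitute to write 1 as a combination:
1 = 22 − 7·3
1 = −7·179 + 57·22
1 = 57·380 − 121·179
1 = −121·1319 + 420·380
1 = 420·4337 − 1381·1319
1 = −1381·9993 + 3182·4337
1 = 3182·94274 − 30019·9993
Thus 9993·(-30019) ≡ 1 (mod 94274); reducing, -30019 mod 94274 = 64255.

64255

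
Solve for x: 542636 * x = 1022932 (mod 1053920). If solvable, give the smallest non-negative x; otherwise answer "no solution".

First find gcd(542636, 1053920):
1053920 = 1·542636 + 511284
542636 = 1·511284 + 31352
511284 = 16·31352 + 9652
31352 = 3·9652 + 2396
9652 = 4·2396 + 68
2396 = 35·68 + 16
68 = 4·16 + 4
16 = 4·4 + 0
gcd = 4 and 4 | 1022932, so solutions exist. Divide through by 4: 135659x ≡ 255733 (mod 263480).
Now find 135659⁻¹ mod 263480:
263480 = 1×135659 + 127821
135659 = 1×127821 + 7838
127821 = 16×7838 + 2413
7838 = 3×2413 + 599
2413 = 4×599 + 17
599 = 35×17 + 4
17 = 4×4 + 1
4 = 4×1 + 0
Back-substitute:
1 = 17 − 4·4
1 = −4·599 + 141·17
1 = 141·2413 − 568·599
1 = −568·7838 + 1845·2413
1 = 1845·127821 − 30088·7838
1 = −30088·135659 + 31933·127821
1 = 31933·263480 − 62021·135659
So 135659·(-62021) ≡ 1 (mod 263480), i.e. 135659⁻¹ ≡ 201459.
Then x ≡ 201459·255733 ≡ 152647 (mod 263480); the smallest non-negative solution is x = 152647.

152647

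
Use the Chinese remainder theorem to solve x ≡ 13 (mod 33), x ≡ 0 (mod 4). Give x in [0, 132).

Write x = 13 + 33·k. Then 33·k ≡ 0 − 13 ≡ 3 (mod 4).
Need 33⁻¹ mod 4. Extended Euclid on (4, 1):
4 = 4·1 + 0
33⁻¹ ≡ 1 (mod 4), so k ≡ 1·3 ≡ 3 (mod 4).
x = 13 + 33·3 = 112.

112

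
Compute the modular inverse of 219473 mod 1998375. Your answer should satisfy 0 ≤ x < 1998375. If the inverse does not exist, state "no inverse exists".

1532537

gcd(1998375, 219473) by repeated division:
1998375 = 9·219473 + 23118
219473 = 9·23118 + 11411
23118 = 2·11411 + 296
11411 = 38·296 + 163
296 = 1·163 + 133
163 = 1·133 + 30
133 = 4·30 + 13
30 = 2·13 + 4
13 = 3·4 + 1
4 = 4·1 + 0
Since gcd(219473, 1998375) = 1, back-substitute to write 1 as a combination:
1 = 13 − 3·4
1 = −3·30 + 7·13
1 = 7·133 − 31·30
1 = −31·163 + 38·133
1 = 38·296 − 69·163
1 = −69·11411 + 2660·296
1 = 2660·23118 − 5389·11411
1 = −5389·219473 + 51161·23118
1 = 51161·1998375 − 465838·219473
So 219473·(-465838) ≡ 1 (mod 1998375), and -465838 ≡ 1532537 (mod 1998375).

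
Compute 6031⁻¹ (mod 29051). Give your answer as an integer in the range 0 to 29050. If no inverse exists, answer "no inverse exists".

gcd(29051, 6031) by repeated division:
29051 = 4·6031 + 4927
6031 = 1·4927 + 1104
4927 = 4·1104 + 511
1104 = 2·511 + 82
511 = 6·82 + 19
82 = 4·19 + 6
19 = 3·6 + 1
6 = 6·1 + 0
The gcd is 1. Working backward:
1 = 19 − 3·6
1 = −3·82 + 13·19
1 = 13·511 − 81·82
1 = −81·1104 + 175·511
1 = 175·4927 − 781·1104
1 = −781·6031 + 956·4927
1 = 956·29051 − 4605·6031
Thus 6031·(-4605) ≡ 1 (mod 29051); reducing, -4605 mod 29051 = 24446.

24446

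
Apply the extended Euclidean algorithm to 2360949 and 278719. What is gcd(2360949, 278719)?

1

Repeated division:
2360949 = 8*278719 + 131197
278719 = 2*131197 + 16325
131197 = 8*16325 + 597
16325 = 27*597 + 206
597 = 2*206 + 185
206 = 1*185 + 21
185 = 8*21 + 17
21 = 1*17 + 4
17 = 4*4 + 1
4 = 4*1 + 0
gcd(2360949, 278719) = 1.
Back-substituting:
1 = 17 − 4·4
1 = −4·21 + 5·17
1 = 5·185 − 44·21
1 = −44·206 + 49·185
1 = 49·597 − 142·206
1 = −142·16325 + 3883·597
1 = 3883·131197 − 31206·16325
1 = −31206·278719 + 66295·131197
1 = 66295·2360949 − 561566·278719
So 1 = (66295)·2360949 + (-561566)·278719.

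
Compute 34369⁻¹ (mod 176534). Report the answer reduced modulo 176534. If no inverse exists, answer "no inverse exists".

gcd(176534, 34369) by repeated division:
176534 = 5·34369 + 4689
34369 = 7·4689 + 1546
4689 = 3·1546 + 51
1546 = 30·51 + 16
51 = 3·16 + 3
16 = 5·3 + 1
3 = 3·1 + 0
The gcd is 1. Working backward:
1 = 16 − 5·3
1 = −5·51 + 16·16
1 = 16·1546 − 485·51
1 = −485·4689 + 1471·1546
1 = 1471·34369 − 10782·4689
1 = −10782·176534 + 55381·34369
So 34369·55381 ≡ 1 (mod 176534).

55381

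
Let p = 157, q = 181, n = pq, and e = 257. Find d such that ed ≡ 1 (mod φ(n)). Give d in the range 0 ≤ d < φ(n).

2513

φ(n) = (p−1)(q−1) = 156·180 = 28080.
Need d with 257·d ≡ 1 (mod 28080). Apply the extended Euclidean algorithm:
28080 = 109·257 + 67
257 = 3·67 + 56
67 = 1·56 + 11
56 = 5·11 + 1
11 = 11·1 + 0
Back-substitute:
1 = 56 − 5·11
1 = −5·67 + 6·56
1 = 6·257 − 23·67
1 = −23·28080 + 2513·257
So 257·2513 ≡ 1 (mod 28080), hence d = 2513.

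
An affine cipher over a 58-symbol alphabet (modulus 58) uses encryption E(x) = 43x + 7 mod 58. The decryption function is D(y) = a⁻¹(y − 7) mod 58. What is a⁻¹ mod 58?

Extended Euclidean algorithm:
58 = 1·43 + 15
43 = 2·15 + 13
15 = 1·13 + 2
13 = 6·2 + 1
2 = 2·1 + 0
The gcd is 1. Working backward:
1 = 13 − 6·2
1 = −6·15 + 7·13
1 = 7·43 − 20·15
1 = −20·58 + 27·43
So 43·27 ≡ 1 (mod 58).

27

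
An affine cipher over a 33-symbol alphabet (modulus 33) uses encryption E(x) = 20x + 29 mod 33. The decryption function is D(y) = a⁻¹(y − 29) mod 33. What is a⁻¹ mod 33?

5

Run Euclid on (33, 20):
33 = 1*20 + 13
20 = 1*13 + 7
13 = 1*7 + 6
7 = 1*6 + 1
6 = 6*1 + 0
gcd = 1, so the inverse exists. Back-substitute:
1 = 7 − 6
1 = −13 + 2·7
1 = 2·20 − 3·13
1 = −3·33 + 5·20
So 20·5 ≡ 1 (mod 33).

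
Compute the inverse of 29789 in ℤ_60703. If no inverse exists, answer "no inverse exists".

gcd(60703, 29789) by repeated division:
60703 = 2*29789 + 1125
29789 = 26*1125 + 539
1125 = 2*539 + 47
539 = 11*47 + 22
47 = 2*22 + 3
22 = 7*3 + 1
3 = 3*1 + 0
The gcd is 1. Working backward:
1 = 22 − 7·3
1 = −7·47 + 15·22
1 = 15·539 − 172·47
1 = −172·1125 + 359·539
1 = 359·29789 − 9506·1125
1 = −9506·60703 + 19371·29789
So 29789·19371 ≡ 1 (mod 60703).

19371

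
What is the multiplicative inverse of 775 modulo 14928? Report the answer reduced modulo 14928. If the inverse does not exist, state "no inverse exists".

gcd(14928, 775) by repeated division:
14928 = 19*775 + 203
775 = 3*203 + 166
203 = 1*166 + 37
166 = 4*37 + 18
37 = 2*18 + 1
18 = 18*1 + 0
The gcd is 1. Working backward:
1 = 37 − 2·18
1 = −2·166 + 9·37
1 = 9·203 − 11·166
1 = −11·775 + 42·203
1 = 42·14928 − 809·775
Thus 775·(-809) ≡ 1 (mod 14928); reducing, -809 mod 14928 = 14119.

14119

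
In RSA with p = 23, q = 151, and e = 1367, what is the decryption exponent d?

φ(n) = (p−1)(q−1) = 22·150 = 3300.
Need d with 1367·d ≡ 1 (mod 3300). Apply the extended Euclidean algorithm:
3300 = 2*1367 + 566
1367 = 2*566 + 235
566 = 2*235 + 96
235 = 2*96 + 43
96 = 2*43 + 10
43 = 4*10 + 3
10 = 3*3 + 1
3 = 3*1 + 0
Back-substitute:
1 = 10 − 3·3
1 = −3·43 + 13·10
1 = 13·96 − 29·43
1 = −29·235 + 71·96
1 = 71·566 − 171·235
1 = −171·1367 + 413·566
1 = 413·3300 − 997·1367
So 1367·(-997) ≡ 1 (mod 3300), hence d ≡ -997 ≡ 2303 (mod 3300).

2303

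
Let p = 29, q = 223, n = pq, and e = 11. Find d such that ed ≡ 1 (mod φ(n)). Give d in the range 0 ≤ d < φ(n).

φ(n) = (p−1)(q−1) = 28·222 = 6216.
Need d with 11·d ≡ 1 (mod 6216). Apply the extended Euclidean algorithm:
6216 = 565×11 + 1
11 = 11×1 + 0
Back-substitute:
1 = 6216 − 565·11
So 11·(-565) ≡ 1 (mod 6216), hence d ≡ -565 ≡ 5651 (mod 6216).

5651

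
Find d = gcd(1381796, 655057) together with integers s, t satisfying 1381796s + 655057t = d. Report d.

Repeated division:
1381796 = 2×655057 + 71682
655057 = 9×71682 + 9919
71682 = 7×9919 + 2249
9919 = 4×2249 + 923
2249 = 2×923 + 403
923 = 2×403 + 117
403 = 3×117 + 52
117 = 2×52 + 13
52 = 4×13 + 0
gcd(1381796, 655057) = 13.
Express as a combination:
13 = 117 − 2·52
13 = −2·403 + 7·117
13 = 7·923 − 16·403
13 = −16·2249 + 39·923
13 = 39·9919 − 172·2249
13 = −172·71682 + 1243·9919
13 = 1243·655057 − 11359·71682
13 = −11359·1381796 + 23961·655057
So 13 = (-11359)·1381796 + (23961)·655057.

13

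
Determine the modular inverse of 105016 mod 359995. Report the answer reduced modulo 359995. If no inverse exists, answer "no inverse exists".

9451

Apply the Euclidean algorithm to 359995 and 105016:
359995 = 3*105016 + 44947
105016 = 2*44947 + 15122
44947 = 2*15122 + 14703
15122 = 1*14703 + 419
14703 = 35*419 + 38
419 = 11*38 + 1
38 = 38*1 + 0
Since gcd(105016, 359995) = 1, back-substitute to write 1 as a combination:
1 = 419 − 11·38
1 = −11·14703 + 386·419
1 = 386·15122 − 397·14703
1 = −397·44947 + 1180·15122
1 = 1180·105016 − 2757·44947
1 = −2757·359995 + 9451·105016
So 105016·9451 ≡ 1 (mod 359995).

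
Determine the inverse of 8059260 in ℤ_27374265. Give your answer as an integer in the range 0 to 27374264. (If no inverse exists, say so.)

no inverse exists

Compute gcd(8059260, 27374265):
27374265 = 3×8059260 + 3196485
8059260 = 2×3196485 + 1666290
3196485 = 1×1666290 + 1530195
1666290 = 1×1530195 + 136095
1530195 = 11×136095 + 33150
136095 = 4×33150 + 3495
33150 = 9×3495 + 1695
3495 = 2×1695 + 105
1695 = 16×105 + 15
105 = 7×15 + 0
Since gcd = 15 > 1, 8059260 is not a unit mod 27374265.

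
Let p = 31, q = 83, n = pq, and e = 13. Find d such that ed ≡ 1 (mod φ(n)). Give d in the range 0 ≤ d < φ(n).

φ(n) = (p−1)(q−1) = 30·82 = 2460.
Need d with 13·d ≡ 1 (mod 2460). Apply the extended Euclidean algorithm:
2460 = 189×13 + 3
13 = 4×3 + 1
3 = 3×1 + 0
Back-substitute:
1 = 13 − 4·3
1 = −4·2460 + 757·13
So 13·757 ≡ 1 (mod 2460), hence d = 757.

757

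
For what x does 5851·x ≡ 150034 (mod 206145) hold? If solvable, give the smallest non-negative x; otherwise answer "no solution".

4324

First find gcd(5851, 206145):
206145 = 35×5851 + 1360
5851 = 4×1360 + 411
1360 = 3×411 + 127
411 = 3×127 + 30
127 = 4×30 + 7
30 = 4×7 + 2
7 = 3×2 + 1
2 = 2×1 + 0
gcd = 1, so a unique solution mod 206145 exists.
Back-substitute for the Bézout coefficients:
1 = 7 − 3·2
1 = −3·30 + 13·7
1 = 13·127 − 55·30
1 = −55·411 + 178·127
1 = 178·1360 − 589·411
1 = −589·5851 + 2534·1360
1 = 2534·206145 − 89279·5851
So 5851·(-89279) ≡ 1 (mod 206145), giving 5851⁻¹ ≡ 116866.
x ≡ 5851⁻¹·150034 ≡ 116866·150034 ≡ 4324 (mod 206145).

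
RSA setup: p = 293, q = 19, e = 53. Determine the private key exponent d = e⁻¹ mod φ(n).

φ(n) = (p−1)(q−1) = 292·18 = 5256.
Need d with 53·d ≡ 1 (mod 5256). Apply the extended Euclidean algorithm:
5256 = 99×53 + 9
53 = 5×9 + 8
9 = 1×8 + 1
8 = 8×1 + 0
Back-substitute:
1 = 9 − 8
1 = −53 + 6·9
1 = 6·5256 − 595·53
So 53·(-595) ≡ 1 (mod 5256), hence d ≡ -595 ≡ 4661 (mod 5256).

4661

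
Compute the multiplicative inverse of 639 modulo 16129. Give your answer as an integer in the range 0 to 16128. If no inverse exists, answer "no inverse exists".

Run Euclid on (16129, 639):
16129 = 25×639 + 154
639 = 4×154 + 23
154 = 6×23 + 16
23 = 1×16 + 7
16 = 2×7 + 2
7 = 3×2 + 1
2 = 2×1 + 0
gcd = 1, so the inverse exists. Back-substitute:
1 = 7 − 3·2
1 = −3·16 + 7·7
1 = 7·23 − 10·16
1 = −10·154 + 67·23
1 = 67·639 − 278·154
1 = −278·16129 + 7017·639
So 639·7017 ≡ 1 (mod 16129).

7017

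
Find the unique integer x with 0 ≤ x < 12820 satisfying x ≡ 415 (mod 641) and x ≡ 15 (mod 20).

Write x = 415 + 641·k. Then 641·k ≡ 15 − 415 ≡ 0 (mod 20).
Need 641⁻¹ mod 20. Extended Euclid on (20, 1):
20 = 20×1 + 0
641⁻¹ ≡ 1 (mod 20), so k ≡ 1·0 ≡ 0 (mod 20).
x = 415 + 641·0 = 415.

415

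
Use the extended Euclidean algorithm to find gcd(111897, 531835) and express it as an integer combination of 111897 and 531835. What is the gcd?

Euclidean algorithm:
531835 = 4*111897 + 84247
111897 = 1*84247 + 27650
84247 = 3*27650 + 1297
27650 = 21*1297 + 413
1297 = 3*413 + 58
413 = 7*58 + 7
58 = 8*7 + 2
7 = 3*2 + 1
2 = 2*1 + 0
gcd(111897, 531835) = 1.
Express as a combination:
1 = 7 − 3·2
1 = −3·58 + 25·7
1 = 25·413 − 178·58
1 = −178·1297 + 559·413
1 = 559·27650 − 11917·1297
1 = −11917·84247 + 36310·27650
1 = 36310·111897 − 48227·84247
1 = −48227·531835 + 229218·111897
So 1 = (-48227)·531835 + (229218)·111897.

1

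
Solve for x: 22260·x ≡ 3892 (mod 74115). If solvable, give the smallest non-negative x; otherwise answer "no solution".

no solution

gcd(22260, 74115):
74115 = 3×22260 + 7335
22260 = 3×7335 + 255
7335 = 28×255 + 195
255 = 1×195 + 60
195 = 3×60 + 15
60 = 4×15 + 0
gcd = 15, but 15 ∤ 3892, so the congruence has no solution.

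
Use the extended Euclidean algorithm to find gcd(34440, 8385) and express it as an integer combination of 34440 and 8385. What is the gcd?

Apply Euclid's algorithm to 34440 and 8385:
34440 = 4×8385 + 900
8385 = 9×900 + 285
900 = 3×285 + 45
285 = 6×45 + 15
45 = 3×15 + 0
gcd(34440, 8385) = 15.
Express as a combination:
15 = 285 − 6·45
15 = −6·900 + 19·285
15 = 19·8385 − 177·900
15 = −177·34440 + 727·8385
So 15 = (-177)·34440 + (727)·8385.

15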